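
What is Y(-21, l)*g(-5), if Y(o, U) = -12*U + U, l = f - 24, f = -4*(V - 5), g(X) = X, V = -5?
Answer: 880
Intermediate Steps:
f = 40 (f = -4*(-5 - 5) = -4*(-10) = 40)
l = 16 (l = 40 - 24 = 16)
Y(o, U) = -11*U
Y(-21, l)*g(-5) = -11*16*(-5) = -176*(-5) = 880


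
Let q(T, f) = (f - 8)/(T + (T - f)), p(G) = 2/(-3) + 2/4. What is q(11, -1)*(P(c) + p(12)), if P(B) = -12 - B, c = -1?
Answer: 201/46 ≈ 4.3696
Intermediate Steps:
p(G) = -⅙ (p(G) = 2*(-⅓) + 2*(¼) = -⅔ + ½ = -⅙)
q(T, f) = (-8 + f)/(-f + 2*T)
q(11, -1)*(P(c) + p(12)) = ((-8 - 1)/(-1*(-1) + 2*11))*((-12 - 1*(-1)) - ⅙) = (-9/(1 + 22))*((-12 + 1) - ⅙) = (-9/23)*(-11 - ⅙) = ((1/23)*(-9))*(-67/6) = -9/23*(-67/6) = 201/46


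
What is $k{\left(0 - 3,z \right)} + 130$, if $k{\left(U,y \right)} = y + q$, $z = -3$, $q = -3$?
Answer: $124$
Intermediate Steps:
$k{\left(U,y \right)} = -3 + y$ ($k{\left(U,y \right)} = y - 3 = -3 + y$)
$k{\left(0 - 3,z \right)} + 130 = \left(-3 - 3\right) + 130 = -6 + 130 = 124$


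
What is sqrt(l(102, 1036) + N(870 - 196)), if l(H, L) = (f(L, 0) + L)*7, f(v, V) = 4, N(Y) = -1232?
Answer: 12*sqrt(42) ≈ 77.769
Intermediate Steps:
l(H, L) = 28 + 7*L (l(H, L) = (4 + L)*7 = 28 + 7*L)
sqrt(l(102, 1036) + N(870 - 196)) = sqrt((28 + 7*1036) - 1232) = sqrt((28 + 7252) - 1232) = sqrt(7280 - 1232) = sqrt(6048) = 12*sqrt(42)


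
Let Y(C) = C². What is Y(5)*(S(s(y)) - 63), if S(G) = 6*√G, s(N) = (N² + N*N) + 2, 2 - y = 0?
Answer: -1575 + 150*√10 ≈ -1100.7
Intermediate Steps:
y = 2 (y = 2 - 1*0 = 2 + 0 = 2)
s(N) = 2 + 2*N² (s(N) = (N² + N²) + 2 = 2*N² + 2 = 2 + 2*N²)
Y(5)*(S(s(y)) - 63) = 5²*(6*√(2 + 2*2²) - 63) = 25*(6*√(2 + 2*4) - 63) = 25*(6*√(2 + 8) - 63) = 25*(6*√10 - 63) = 25*(-63 + 6*√10) = -1575 + 150*√10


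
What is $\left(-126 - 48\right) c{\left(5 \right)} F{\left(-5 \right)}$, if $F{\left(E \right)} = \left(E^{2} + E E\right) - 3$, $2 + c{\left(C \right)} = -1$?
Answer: $24534$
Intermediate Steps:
$c{\left(C \right)} = -3$ ($c{\left(C \right)} = -2 - 1 = -3$)
$F{\left(E \right)} = -3 + 2 E^{2}$ ($F{\left(E \right)} = \left(E^{2} + E^{2}\right) - 3 = 2 E^{2} - 3 = -3 + 2 E^{2}$)
$\left(-126 - 48\right) c{\left(5 \right)} F{\left(-5 \right)} = \left(-126 - 48\right) \left(- 3 \left(-3 + 2 \left(-5\right)^{2}\right)\right) = - 174 \left(- 3 \left(-3 + 2 \cdot 25\right)\right) = - 174 \left(- 3 \left(-3 + 50\right)\right) = - 174 \left(\left(-3\right) 47\right) = \left(-174\right) \left(-141\right) = 24534$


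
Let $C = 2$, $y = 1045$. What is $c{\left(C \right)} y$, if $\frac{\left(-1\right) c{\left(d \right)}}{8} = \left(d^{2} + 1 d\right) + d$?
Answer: $-66880$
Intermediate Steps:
$c{\left(d \right)} = - 16 d - 8 d^{2}$ ($c{\left(d \right)} = - 8 \left(\left(d^{2} + 1 d\right) + d\right) = - 8 \left(\left(d^{2} + d\right) + d\right) = - 8 \left(\left(d + d^{2}\right) + d\right) = - 8 \left(d^{2} + 2 d\right) = - 16 d - 8 d^{2}$)
$c{\left(C \right)} y = \left(-8\right) 2 \left(2 + 2\right) 1045 = \left(-8\right) 2 \cdot 4 \cdot 1045 = \left(-64\right) 1045 = -66880$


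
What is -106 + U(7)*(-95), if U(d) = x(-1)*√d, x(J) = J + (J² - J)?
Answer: -106 - 95*√7 ≈ -357.35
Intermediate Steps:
x(J) = J²
U(d) = √d (U(d) = (-1)²*√d = 1*√d = √d)
-106 + U(7)*(-95) = -106 + √7*(-95) = -106 - 95*√7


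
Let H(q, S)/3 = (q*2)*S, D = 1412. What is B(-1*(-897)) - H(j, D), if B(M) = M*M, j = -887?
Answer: 8319273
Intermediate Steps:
H(q, S) = 6*S*q (H(q, S) = 3*((q*2)*S) = 3*((2*q)*S) = 3*(2*S*q) = 6*S*q)
B(M) = M**2
B(-1*(-897)) - H(j, D) = (-1*(-897))**2 - 6*1412*(-887) = 897**2 - 1*(-7514664) = 804609 + 7514664 = 8319273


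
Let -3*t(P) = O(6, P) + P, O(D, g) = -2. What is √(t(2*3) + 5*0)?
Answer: 2*I*√3/3 ≈ 1.1547*I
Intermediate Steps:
t(P) = ⅔ - P/3 (t(P) = -(-2 + P)/3 = ⅔ - P/3)
√(t(2*3) + 5*0) = √((⅔ - 2*3/3) + 5*0) = √((⅔ - ⅓*6) + 0) = √((⅔ - 2) + 0) = √(-4/3 + 0) = √(-4/3) = 2*I*√3/3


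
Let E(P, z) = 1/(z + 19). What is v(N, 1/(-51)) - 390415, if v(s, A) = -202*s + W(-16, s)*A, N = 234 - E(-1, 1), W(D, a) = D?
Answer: -223213019/510 ≈ -4.3767e+5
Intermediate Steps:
E(P, z) = 1/(19 + z)
N = 4679/20 (N = 234 - 1/(19 + 1) = 234 - 1/20 = 4679/20 ≈ 233.95)
v(s, A) = -202*s - 16*A
v(N, 1/(-51)) - 390415 = (-202*4679/20 - 16/(-51)) - 390415 = (-472579/10 - 16*(-1/51)) - 390415 = (-472579/10 + 16/51) - 390415 = -24101369/510 - 390415 = -223213019/510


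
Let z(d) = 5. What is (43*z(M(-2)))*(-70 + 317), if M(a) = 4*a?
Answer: 53105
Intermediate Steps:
(43*z(M(-2)))*(-70 + 317) = (43*5)*(-70 + 317) = 215*247 = 53105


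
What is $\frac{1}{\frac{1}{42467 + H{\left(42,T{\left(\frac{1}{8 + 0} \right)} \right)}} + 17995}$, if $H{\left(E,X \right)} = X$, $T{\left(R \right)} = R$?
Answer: $\frac{339737}{6113567323} \approx 5.5571 \cdot 10^{-5}$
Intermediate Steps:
$\frac{1}{\frac{1}{42467 + H{\left(42,T{\left(\frac{1}{8 + 0} \right)} \right)}} + 17995} = \frac{1}{\frac{1}{42467 + \frac{1}{8 + 0}} + 17995} = \frac{1}{\frac{1}{42467 + \frac{1}{8}} + 17995} = \frac{1}{\frac{1}{\frac{339737}{8}} + 17995} = \frac{1}{\frac{8}{339737} + 17995} = \frac{1}{\frac{6113567323}{339737}} = \frac{339737}{6113567323}$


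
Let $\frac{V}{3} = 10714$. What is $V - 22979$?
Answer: $9163$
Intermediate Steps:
$V = 32142$ ($V = 3 \cdot 10714 = 32142$)
$V - 22979 = 32142 - 22979 = 9163$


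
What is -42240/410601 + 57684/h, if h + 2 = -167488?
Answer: -1708882538/3820642305 ≈ -0.44728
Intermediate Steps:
h = -167490 (h = -2 - 167488 = -167490)
-42240/410601 + 57684/h = -42240/410601 + 57684/(-167490) = -42240*1/410601 + 57684*(-1/167490) = -14080/136867 - 9614/27915 = -1708882538/3820642305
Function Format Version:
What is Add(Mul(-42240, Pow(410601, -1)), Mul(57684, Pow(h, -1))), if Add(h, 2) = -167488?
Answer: Rational(-1708882538, 3820642305) ≈ -0.44728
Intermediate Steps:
h = -167490 (h = Add(-2, -167488) = -167490)
Add(Mul(-42240, Pow(410601, -1)), Mul(57684, Pow(h, -1))) = Add(Mul(-42240, Pow(410601, -1)), Mul(57684, Pow(-167490, -1))) = Add(Mul(-42240, Rational(1, 410601)), Mul(57684, Rational(-1, 167490))) = Add(Rational(-14080, 136867), Rational(-9614, 27915)) = Rational(-1708882538, 3820642305)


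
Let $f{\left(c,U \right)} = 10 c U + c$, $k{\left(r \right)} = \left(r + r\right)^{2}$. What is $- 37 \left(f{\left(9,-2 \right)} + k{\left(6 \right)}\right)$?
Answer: $999$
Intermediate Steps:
$k{\left(r \right)} = 4 r^{2}$ ($k{\left(r \right)} = \left(2 r\right)^{2} = 4 r^{2}$)
$f{\left(c,U \right)} = c + 10 U c$ ($f{\left(c,U \right)} = 10 U c + c = c + 10 U c$)
$- 37 \left(f{\left(9,-2 \right)} + k{\left(6 \right)}\right) = - 37 \left(9 \left(1 + 10 \left(-2\right)\right) + 4 \cdot 6^{2}\right) = - 37 \left(9 \left(1 - 20\right) + 4 \cdot 36\right) = - 37 \left(9 \left(-19\right) + 144\right) = - 37 \left(-171 + 144\right) = \left(-37\right) \left(-27\right) = 999$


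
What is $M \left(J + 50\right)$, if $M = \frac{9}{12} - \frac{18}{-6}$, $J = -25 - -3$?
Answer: $105$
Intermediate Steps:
$J = -22$ ($J = -25 + 3 = -22$)
$M = \frac{15}{4}$ ($M = 9 \cdot \frac{1}{12} - -3 = \frac{3}{4} + 3 = \frac{15}{4} \approx 3.75$)
$M \left(J + 50\right) = \frac{15 \left(-22 + 50\right)}{4} = \frac{15}{4} \cdot 28 = 105$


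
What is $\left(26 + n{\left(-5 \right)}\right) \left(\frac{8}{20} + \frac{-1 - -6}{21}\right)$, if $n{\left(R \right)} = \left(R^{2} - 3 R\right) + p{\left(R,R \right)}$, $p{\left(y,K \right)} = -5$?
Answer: $\frac{4087}{105} \approx 38.924$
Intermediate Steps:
$n{\left(R \right)} = -5 + R^{2} - 3 R$ ($n{\left(R \right)} = \left(R^{2} - 3 R\right) - 5 = -5 + R^{2} - 3 R$)
$\left(26 + n{\left(-5 \right)}\right) \left(\frac{8}{20} + \frac{-1 - -6}{21}\right) = \left(26 - \left(-10 - 25\right)\right) \left(\frac{8}{20} + \frac{-1 - -6}{21}\right) = \left(26 + \left(-5 + 25 + 15\right)\right) \left(8 \cdot \frac{1}{20} + \left(-1 + 6\right) \frac{1}{21}\right) = \left(26 + 35\right) \left(\frac{2}{5} + 5 \cdot \frac{1}{21}\right) = 61 \left(\frac{2}{5} + \frac{5}{21}\right) = 61 \cdot \frac{67}{105} = \frac{4087}{105}$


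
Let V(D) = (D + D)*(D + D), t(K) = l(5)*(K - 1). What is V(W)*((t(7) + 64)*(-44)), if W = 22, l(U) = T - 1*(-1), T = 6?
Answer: -9029504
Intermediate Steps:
l(U) = 7 (l(U) = 6 - 1*(-1) = 6 + 1 = 7)
t(K) = -7 + 7*K (t(K) = 7*(K - 1) = 7*(-1 + K) = -7 + 7*K)
V(D) = 4*D² (V(D) = (2*D)*(2*D) = 4*D²)
V(W)*((t(7) + 64)*(-44)) = (4*22²)*(((-7 + 7*7) + 64)*(-44)) = (4*484)*(((-7 + 49) + 64)*(-44)) = 1936*((42 + 64)*(-44)) = 1936*(106*(-44)) = 1936*(-4664) = -9029504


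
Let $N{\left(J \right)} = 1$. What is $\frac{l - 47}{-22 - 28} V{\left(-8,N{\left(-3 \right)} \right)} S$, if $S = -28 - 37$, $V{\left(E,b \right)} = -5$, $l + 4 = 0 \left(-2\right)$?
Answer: $\frac{663}{2} \approx 331.5$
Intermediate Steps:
$l = -4$ ($l = -4 + 0 \left(-2\right) = -4 + 0 = -4$)
$S = -65$
$\frac{l - 47}{-22 - 28} V{\left(-8,N{\left(-3 \right)} \right)} S = \frac{-4 - 47}{-22 - 28} \left(-5\right) \left(-65\right) = - \frac{51}{-50} \left(-5\right) \left(-65\right) = \left(-51\right) \left(- \frac{1}{50}\right) \left(-5\right) \left(-65\right) = \frac{51}{50} \left(-5\right) \left(-65\right) = \left(- \frac{51}{10}\right) \left(-65\right) = \frac{663}{2}$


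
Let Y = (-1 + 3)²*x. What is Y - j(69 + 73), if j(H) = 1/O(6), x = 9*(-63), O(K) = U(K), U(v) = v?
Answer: -13609/6 ≈ -2268.2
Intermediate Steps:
O(K) = K
x = -567
j(H) = ⅙ (j(H) = 1/6 = ⅙)
Y = -2268 (Y = (-1 + 3)²*(-567) = 2²*(-567) = 4*(-567) = -2268)
Y - j(69 + 73) = -2268 - 1*⅙ = -2268 - ⅙ = -13609/6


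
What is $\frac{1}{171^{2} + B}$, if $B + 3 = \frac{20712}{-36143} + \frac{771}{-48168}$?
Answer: $\frac{580312008}{16966820649281} \approx 3.4203 \cdot 10^{-5}$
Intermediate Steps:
$B = - \frac{2082776647}{580312008}$ ($B = -3 + \left(\frac{20712}{-36143} + \frac{771}{-48168}\right) = -3 + \left(20712 \left(- \frac{1}{36143}\right) + 771 \left(- \frac{1}{48168}\right)\right) = -3 - \frac{341840623}{580312008} = - \frac{2082776647}{580312008} \approx -3.5891$)
$\frac{1}{171^{2} + B} = \frac{1}{171^{2} - \frac{2082776647}{580312008}} = \frac{1}{29241 - \frac{2082776647}{580312008}} = \frac{1}{\frac{16966820649281}{580312008}} = \frac{580312008}{16966820649281}$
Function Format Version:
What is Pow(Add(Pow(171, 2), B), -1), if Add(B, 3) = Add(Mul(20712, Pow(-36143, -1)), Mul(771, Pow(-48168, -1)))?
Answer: Rational(580312008, 16966820649281) ≈ 3.4203e-5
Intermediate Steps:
B = Rational(-2082776647, 580312008) (B = Add(-3, Add(Mul(20712, Pow(-36143, -1)), Mul(771, Pow(-48168, -1)))) = Add(-3, Add(Mul(20712, Rational(-1, 36143)), Mul(771, Rational(-1, 48168)))) = Add(-3, Add(Rational(-20712, 36143), Rational(-257, 16056))) = Add(-3, Rational(-341840623, 580312008)) = Rational(-2082776647, 580312008) ≈ -3.5891)
Pow(Add(Pow(171, 2), B), -1) = Pow(Add(Pow(171, 2), Rational(-2082776647, 580312008)), -1) = Pow(Add(29241, Rational(-2082776647, 580312008)), -1) = Pow(Rational(16966820649281, 580312008), -1) = Rational(580312008, 16966820649281)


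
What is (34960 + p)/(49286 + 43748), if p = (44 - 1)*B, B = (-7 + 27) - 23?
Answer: 34831/93034 ≈ 0.37439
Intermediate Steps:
B = -3 (B = 20 - 23 = -3)
p = -129 (p = (44 - 1)*(-3) = 43*(-3) = -129)
(34960 + p)/(49286 + 43748) = (34960 - 129)/(49286 + 43748) = 34831/93034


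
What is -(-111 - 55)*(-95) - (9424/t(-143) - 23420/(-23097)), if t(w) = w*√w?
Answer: -364263110/23097 - 9424*I*√143/20449 ≈ -15771.0 - 5.511*I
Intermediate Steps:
t(w) = w^(3/2)
-(-111 - 55)*(-95) - (9424/t(-143) - 23420/(-23097)) = -(-111 - 55)*(-95) - (9424/((-143)^(3/2)) - 23420/(-23097)) = -(-166)*(-95) - (9424/((-143*I*√143)) - 23420*(-1/23097)) = -1*15770 - (9424*(I*√143/20449) + 23420/23097) = -15770 - (9424*I*√143/20449 + 23420/23097) = -15770 - (23420/23097 + 9424*I*√143/20449) = -15770 + (-23420/23097 - 9424*I*√143/20449) = -364263110/23097 - 9424*I*√143/20449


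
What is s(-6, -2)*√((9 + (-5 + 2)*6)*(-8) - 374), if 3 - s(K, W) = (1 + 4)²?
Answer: -22*I*√302 ≈ -382.32*I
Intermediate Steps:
s(K, W) = -22 (s(K, W) = 3 - (1 + 4)² = 3 - 1*5² = 3 - 1*25 = 3 - 25 = -22)
s(-6, -2)*√((9 + (-5 + 2)*6)*(-8) - 374) = -22*√((9 + (-5 + 2)*6)*(-8) - 374) = -22*√((9 - 3*6)*(-8) - 374) = -22*√((9 - 18)*(-8) - 374) = -22*√(-9*(-8) - 374) = -22*√(72 - 374) = -22*I*√302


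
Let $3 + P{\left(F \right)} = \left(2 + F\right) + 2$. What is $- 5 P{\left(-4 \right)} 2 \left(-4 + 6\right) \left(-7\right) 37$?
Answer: $-15540$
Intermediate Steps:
$P{\left(F \right)} = 1 + F$ ($P{\left(F \right)} = -3 + \left(\left(2 + F\right) + 2\right) = -3 + \left(4 + F\right) = 1 + F$)
$- 5 P{\left(-4 \right)} 2 \left(-4 + 6\right) \left(-7\right) 37 = - 5 \left(1 - 4\right) 2 \left(-4 + 6\right) \left(-7\right) 37 = \left(-5\right) \left(-3\right) 2 \cdot 2 \left(-7\right) 37 = 15 \cdot 4 \left(-7\right) 37 = 60 \left(-7\right) 37 = \left(-420\right) 37 = -15540$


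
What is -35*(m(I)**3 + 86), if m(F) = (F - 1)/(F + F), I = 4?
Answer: -1542065/512 ≈ -3011.8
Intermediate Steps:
m(F) = (-1 + F)/(2*F) (m(F) = (-1 + F)/((2*F)) = (-1 + F)*(1/(2*F)) = (-1 + F)/(2*F))
-35*(m(I)**3 + 86) = -35*(((1/2)*(-1 + 4)/4)**3 + 86) = -35*(((1/2)*(1/4)*3)**3 + 86) = -35*((3/8)**3 + 86) = -35*(27/512 + 86) = -35*44059/512 = -1542065/512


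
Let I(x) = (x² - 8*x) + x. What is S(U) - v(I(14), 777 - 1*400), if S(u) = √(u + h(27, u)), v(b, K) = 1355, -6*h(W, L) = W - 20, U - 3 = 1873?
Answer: -1355 + √67494/6 ≈ -1311.7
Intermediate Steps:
U = 1876 (U = 3 + 1873 = 1876)
h(W, L) = 10/3 - W/6 (h(W, L) = -(W - 20)/6 = -(-20 + W)/6 = 10/3 - W/6)
I(x) = x² - 7*x
S(u) = √(-7/6 + u) (S(u) = √(u + (10/3 - ⅙*27)) = √(u + (10/3 - 9/2)) = √(u - 7/6) = √(-7/6 + u))
S(U) - v(I(14), 777 - 1*400) = √(-42 + 36*1876)/6 - 1*1355 = √(-42 + 67536)/6 - 1355 = √67494/6 - 1355 = -1355 + √67494/6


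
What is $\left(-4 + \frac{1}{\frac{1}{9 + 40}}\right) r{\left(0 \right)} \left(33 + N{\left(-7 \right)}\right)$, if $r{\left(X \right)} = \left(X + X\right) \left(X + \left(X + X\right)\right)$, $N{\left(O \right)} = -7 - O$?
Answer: $0$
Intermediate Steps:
$r{\left(X \right)} = 6 X^{2}$ ($r{\left(X \right)} = 2 X \left(X + 2 X\right) = 2 X 3 X = 6 X^{2}$)
$\left(-4 + \frac{1}{\frac{1}{9 + 40}}\right) r{\left(0 \right)} \left(33 + N{\left(-7 \right)}\right) = \left(-4 + \frac{1}{\frac{1}{9 + 40}}\right) 6 \cdot 0^{2} \left(33 - 0\right) = \left(-4 + \frac{1}{\frac{1}{49}}\right) 6 \cdot 0 \left(33 + \left(-7 + 7\right)\right) = \left(-4 + \frac{1}{\frac{1}{49}}\right) 0 \left(33 + 0\right) = \left(-4 + 49\right) 0 \cdot 33 = 45 \cdot 0 \cdot 33 = 0 \cdot 33 = 0$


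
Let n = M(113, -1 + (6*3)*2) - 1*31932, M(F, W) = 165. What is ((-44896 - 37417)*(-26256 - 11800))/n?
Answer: -3132503528/31767 ≈ -98609.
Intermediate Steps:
n = -31767 (n = 165 - 1*31932 = 165 - 31932 = -31767)
((-44896 - 37417)*(-26256 - 11800))/n = ((-44896 - 37417)*(-26256 - 11800))/(-31767) = -82313*(-38056)*(-1/31767) = 3132503528*(-1/31767) = -3132503528/31767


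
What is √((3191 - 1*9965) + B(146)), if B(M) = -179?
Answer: I*√6953 ≈ 83.385*I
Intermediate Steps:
√((3191 - 1*9965) + B(146)) = √((3191 - 1*9965) - 179) = √((3191 - 9965) - 179) = √(-6774 - 179) = √(-6953) = I*√6953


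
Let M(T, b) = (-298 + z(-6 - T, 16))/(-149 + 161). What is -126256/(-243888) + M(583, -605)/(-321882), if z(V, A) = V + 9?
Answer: 5082172283/9812894652 ≈ 0.51791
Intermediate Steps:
z(V, A) = 9 + V
M(T, b) = -295/12 - T/12 (M(T, b) = (-298 + (9 + (-6 - T)))/(-149 + 161) = (-298 + (3 - T))/12 = (-295 - T)*(1/12) = -295/12 - T/12)
-126256/(-243888) + M(583, -605)/(-321882) = -126256/(-243888) + (-295/12 - 1/12*583)/(-321882) = -126256*(-1/243888) + (-295/12 - 583/12)*(-1/321882) = 7891/15243 - 439/6*(-1/321882) = 7891/15243 + 439/1931292 = 5082172283/9812894652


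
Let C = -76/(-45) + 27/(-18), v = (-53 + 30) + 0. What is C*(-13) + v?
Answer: -2291/90 ≈ -25.456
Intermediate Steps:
v = -23 (v = -23 + 0 = -23)
C = 17/90 (C = -76*(-1/45) + 27*(-1/18) = 76/45 - 3/2 = 17/90 ≈ 0.18889)
C*(-13) + v = (17/90)*(-13) - 23 = -221/90 - 23 = -2291/90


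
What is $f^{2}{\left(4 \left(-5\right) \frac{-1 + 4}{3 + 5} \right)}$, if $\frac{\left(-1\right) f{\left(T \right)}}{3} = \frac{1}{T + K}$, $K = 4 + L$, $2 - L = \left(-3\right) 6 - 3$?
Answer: $\frac{4}{169} \approx 0.023669$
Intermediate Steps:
$L = 23$ ($L = 2 - \left(\left(-3\right) 6 - 3\right) = 2 - \left(-18 - 3\right) = 2 - -21 = 2 + 21 = 23$)
$K = 27$ ($K = 4 + 23 = 27$)
$f{\left(T \right)} = - \frac{3}{27 + T}$ ($f{\left(T \right)} = - \frac{3}{T + 27} = - \frac{3}{27 + T}$)
$f^{2}{\left(4 \left(-5\right) \frac{-1 + 4}{3 + 5} \right)} = \left(- \frac{3}{27 + 4 \left(-5\right) \frac{-1 + 4}{3 + 5}}\right)^{2} = \left(- \frac{3}{27 - 20 \cdot \frac{3}{8}}\right)^{2} = \left(- \frac{3}{27 - 20 \cdot 3 \cdot \frac{1}{8}}\right)^{2} = \left(- \frac{3}{27 - \frac{15}{2}}\right)^{2} = \left(- \frac{3}{\frac{39}{2}}\right)^{2} = \left(\left(-3\right) \frac{2}{39}\right)^{2} = \left(- \frac{2}{13}\right)^{2} = \frac{4}{169}$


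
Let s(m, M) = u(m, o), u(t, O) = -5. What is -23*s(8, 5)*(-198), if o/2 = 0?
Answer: -22770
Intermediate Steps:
o = 0 (o = 2*0 = 0)
s(m, M) = -5
-23*s(8, 5)*(-198) = -23*(-5)*(-198) = 115*(-198) = -22770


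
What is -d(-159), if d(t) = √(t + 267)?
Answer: -6*√3 ≈ -10.392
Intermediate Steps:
d(t) = √(267 + t)
-d(-159) = -√(267 - 159) = -√108 = -6*√3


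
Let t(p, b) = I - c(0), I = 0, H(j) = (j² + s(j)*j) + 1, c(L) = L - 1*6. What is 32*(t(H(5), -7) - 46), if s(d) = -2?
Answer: -1280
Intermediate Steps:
c(L) = -6 + L (c(L) = L - 6 = -6 + L)
H(j) = 1 + j² - 2*j (H(j) = (j² - 2*j) + 1 = 1 + j² - 2*j)
t(p, b) = 6 (t(p, b) = 0 - (-6 + 0) = 0 - 1*(-6) = 0 + 6 = 6)
32*(t(H(5), -7) - 46) = 32*(6 - 46) = 32*(-40) = -1280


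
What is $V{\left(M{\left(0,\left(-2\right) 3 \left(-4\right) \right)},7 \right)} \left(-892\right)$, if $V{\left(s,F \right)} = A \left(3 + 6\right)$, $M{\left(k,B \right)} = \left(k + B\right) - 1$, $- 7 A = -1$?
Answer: $- \frac{8028}{7} \approx -1146.9$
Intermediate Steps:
$A = \frac{1}{7}$ ($A = \left(- \frac{1}{7}\right) \left(-1\right) = \frac{1}{7} \approx 0.14286$)
$M{\left(k,B \right)} = -1 + B + k$ ($M{\left(k,B \right)} = \left(B + k\right) - 1 = -1 + B + k$)
$V{\left(s,F \right)} = \frac{9}{7}$ ($V{\left(s,F \right)} = \frac{3 + 6}{7} = \frac{1}{7} \cdot 9 = \frac{9}{7}$)
$V{\left(M{\left(0,\left(-2\right) 3 \left(-4\right) \right)},7 \right)} \left(-892\right) = \frac{9}{7} \left(-892\right) = - \frac{8028}{7}$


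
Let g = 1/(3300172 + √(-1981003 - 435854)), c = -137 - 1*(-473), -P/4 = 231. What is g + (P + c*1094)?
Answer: 3993344529447357232/10891137646441 - I*√2416857/10891137646441 ≈ 3.6666e+5 - 1.4274e-10*I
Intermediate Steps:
P = -924 (P = -4*231 = -924)
c = 336 (c = -137 + 473 = 336)
g = 1/(3300172 + I*√2416857) (g = 1/(3300172 + √(-2416857)) = 1/(3300172 + I*√2416857) ≈ 3.0301e-7 - 1.43e-10*I)
g + (P + c*1094) = (3300172/10891137646441 - I*√2416857/10891137646441) + (-924 + 336*1094) = (3300172/10891137646441 - I*√2416857/10891137646441) + (-924 + 367584) = (3300172/10891137646441 - I*√2416857/10891137646441) + 366660 = 3993344529447357232/10891137646441 - I*√2416857/10891137646441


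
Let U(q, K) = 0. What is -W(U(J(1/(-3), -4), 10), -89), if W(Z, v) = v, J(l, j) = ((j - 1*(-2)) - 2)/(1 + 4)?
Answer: 89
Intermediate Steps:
J(l, j) = j/5 (J(l, j) = ((j + 2) - 2)/5 = ((2 + j) - 2)*(1/5) = j*(1/5) = j/5)
-W(U(J(1/(-3), -4), 10), -89) = -1*(-89) = 89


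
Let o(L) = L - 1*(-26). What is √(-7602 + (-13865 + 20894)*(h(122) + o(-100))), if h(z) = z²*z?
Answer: 2*√3190766961 ≈ 1.1297e+5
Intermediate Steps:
h(z) = z³
o(L) = 26 + L (o(L) = L + 26 = 26 + L)
√(-7602 + (-13865 + 20894)*(h(122) + o(-100))) = √(-7602 + (-13865 + 20894)*(122³ + (26 - 100))) = √(-7602 + 7029*(1815848 - 74)) = √(-7602 + 7029*1815774) = √(-7602 + 12763075446) = √12763067844 = 2*√3190766961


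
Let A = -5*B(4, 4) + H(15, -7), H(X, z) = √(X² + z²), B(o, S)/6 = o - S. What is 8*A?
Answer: 8*√274 ≈ 132.42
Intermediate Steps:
B(o, S) = -6*S + 6*o (B(o, S) = 6*(o - S) = -6*S + 6*o)
A = √274 (A = -5*(-6*4 + 6*4) + √(15² + (-7)²) = -5*(-24 + 24) + √(225 + 49) = -5*0 + √274 = 0 + √274 = √274 ≈ 16.553)
8*A = 8*√274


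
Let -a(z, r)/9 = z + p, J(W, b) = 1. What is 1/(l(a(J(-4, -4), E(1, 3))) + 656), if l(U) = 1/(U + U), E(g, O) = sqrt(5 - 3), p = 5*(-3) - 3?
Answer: 306/200737 ≈ 0.0015244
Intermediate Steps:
p = -18 (p = -15 - 3 = -18)
E(g, O) = sqrt(2)
a(z, r) = 162 - 9*z (a(z, r) = -9*(z - 18) = -9*(-18 + z) = 162 - 9*z)
l(U) = 1/(2*U)
1/(l(a(J(-4, -4), E(1, 3))) + 656) = 1/(1/(2*(162 - 9*1)) + 656) = 1/(1/(2*(162 - 9)) + 656) = 1/((1/2)/153 + 656) = 1/((1/2)*(1/153) + 656) = 1/(1/306 + 656) = 1/(200737/306) = 306/200737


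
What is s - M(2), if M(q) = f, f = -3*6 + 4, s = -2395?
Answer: -2381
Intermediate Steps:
f = -14 (f = -18 + 4 = -14)
M(q) = -14
s - M(2) = -2395 - 1*(-14) = -2395 + 14 = -2381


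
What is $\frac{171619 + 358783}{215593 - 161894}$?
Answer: $\frac{530402}{53699} \approx 9.8773$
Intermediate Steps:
$\frac{171619 + 358783}{215593 - 161894} = \frac{530402}{53699}$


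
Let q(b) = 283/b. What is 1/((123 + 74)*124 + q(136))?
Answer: 136/3322491 ≈ 4.0933e-5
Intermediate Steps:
1/((123 + 74)*124 + q(136)) = 1/((123 + 74)*124 + 283/136) = 1/(197*124 + 283*(1/136)) = 1/(24428 + 283/136) = 1/(3322491/136) = 136/3322491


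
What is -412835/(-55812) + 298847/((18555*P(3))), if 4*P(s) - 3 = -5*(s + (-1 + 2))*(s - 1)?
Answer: 72236227223/12772297140 ≈ 5.6557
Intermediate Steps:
P(s) = ¾ - 5*(1 + s)*(-1 + s)/4 (P(s) = ¾ + (-5*(s + (-1 + 2))*(s - 1))/4 = ¾ + (-5*(s + 1)*(-1 + s))/4 = ¾ + (-5*(1 + s)*(-1 + s))/4 = ¾ - 5*(1 + s)*(-1 + s)/4)
-412835/(-55812) + 298847/((18555*P(3))) = -412835/(-55812) + 298847/((18555*(2 - 5/4*3²))) = -412835*(-1/55812) + 298847/((18555*(2 - 5/4*9))) = 412835/55812 + 298847/((18555*(2 - 45/4))) = 412835/55812 + 298847/((18555*(-37/4))) = 412835/55812 + 298847/(-686535/4) = 412835/55812 + 298847*(-4/686535) = 412835/55812 - 1195388/686535 = 72236227223/12772297140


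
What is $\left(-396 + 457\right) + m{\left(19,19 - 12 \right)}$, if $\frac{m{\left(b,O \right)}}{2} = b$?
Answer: $99$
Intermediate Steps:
$m{\left(b,O \right)} = 2 b$
$\left(-396 + 457\right) + m{\left(19,19 - 12 \right)} = \left(-396 + 457\right) + 2 \cdot 19 = 61 + 38 = 99$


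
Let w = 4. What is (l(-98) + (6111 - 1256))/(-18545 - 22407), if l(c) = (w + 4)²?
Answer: -4919/40952 ≈ -0.12012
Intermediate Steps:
l(c) = 64 (l(c) = (4 + 4)² = 8² = 64)
(l(-98) + (6111 - 1256))/(-18545 - 22407) = (64 + (6111 - 1256))/(-18545 - 22407) = (64 + 4855)/(-40952) = 4919*(-1/40952) = -4919/40952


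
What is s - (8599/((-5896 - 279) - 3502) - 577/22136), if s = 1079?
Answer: 231328598781/214210072 ≈ 1079.9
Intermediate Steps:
s - (8599/((-5896 - 279) - 3502) - 577/22136) = 1079 - (8599/((-5896 - 279) - 3502) - 577/22136) = 1079 - (8599/(-6175 - 3502) - 577*1/22136) = 1079 - (8599/(-9677) - 577/22136) = 1079 - (8599*(-1/9677) - 577/22136) = 1079 - (-8599/9677 - 577/22136) = 1079 - 1*(-195931093/214210072) = 1079 + 195931093/214210072 = 231328598781/214210072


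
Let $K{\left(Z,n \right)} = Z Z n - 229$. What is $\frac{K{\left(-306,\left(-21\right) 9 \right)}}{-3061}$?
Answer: $\frac{17697433}{3061} \approx 5781.6$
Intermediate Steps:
$K{\left(Z,n \right)} = -229 + n Z^{2}$ ($K{\left(Z,n \right)} = Z^{2} n - 229 = n Z^{2} - 229 = -229 + n Z^{2}$)
$\frac{K{\left(-306,\left(-21\right) 9 \right)}}{-3061} = \frac{-229 + \left(-21\right) 9 \left(-306\right)^{2}}{-3061} = \left(-229 - 17697204\right) \left(- \frac{1}{3061}\right) = \left(-17697433\right) \left(- \frac{1}{3061}\right) = \frac{17697433}{3061}$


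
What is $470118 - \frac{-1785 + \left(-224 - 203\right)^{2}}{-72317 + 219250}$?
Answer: $\frac{69075667550}{146933} \approx 4.7012 \cdot 10^{5}$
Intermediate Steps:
$470118 - \frac{-1785 + \left(-224 - 203\right)^{2}}{-72317 + 219250} = 470118 - \frac{-1785 + \left(-427\right)^{2}}{146933} = 470118 - \left(-1785 + 182329\right) \frac{1}{146933} = 470118 - 180544 \cdot \frac{1}{146933} = 470118 - \frac{180544}{146933} = \frac{69075667550}{146933}$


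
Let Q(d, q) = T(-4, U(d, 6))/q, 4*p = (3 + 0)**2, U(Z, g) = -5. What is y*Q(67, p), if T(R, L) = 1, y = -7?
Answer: -28/9 ≈ -3.1111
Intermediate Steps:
p = 9/4 (p = (3 + 0)**2/4 = (1/4)*3**2 = (1/4)*9 = 9/4 ≈ 2.2500)
Q(d, q) = 1/q
y*Q(67, p) = -7/9/4 = -7*4/9 = -28/9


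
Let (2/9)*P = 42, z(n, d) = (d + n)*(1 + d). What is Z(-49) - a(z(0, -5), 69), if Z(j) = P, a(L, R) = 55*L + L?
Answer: -931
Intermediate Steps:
z(n, d) = (1 + d)*(d + n)
P = 189 (P = (9/2)*42 = 189)
a(L, R) = 56*L
Z(j) = 189
Z(-49) - a(z(0, -5), 69) = 189 - 56*(-5 + 0 + (-5)**2 - 5*0) = 189 - 56*(-5 + 0 + 25 + 0) = 189 - 56*20 = 189 - 1*1120 = 189 - 1120 = -931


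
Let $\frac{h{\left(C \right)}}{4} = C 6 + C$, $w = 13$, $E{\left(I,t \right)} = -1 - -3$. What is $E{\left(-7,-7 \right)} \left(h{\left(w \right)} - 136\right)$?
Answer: $456$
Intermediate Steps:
$E{\left(I,t \right)} = 2$ ($E{\left(I,t \right)} = -1 + 3 = 2$)
$h{\left(C \right)} = 28 C$ ($h{\left(C \right)} = 4 \left(C 6 + C\right) = 4 \left(6 C + C\right) = 4 \cdot 7 C = 28 C$)
$E{\left(-7,-7 \right)} \left(h{\left(w \right)} - 136\right) = 2 \left(28 \cdot 13 - 136\right) = 2 \left(364 - 136\right) = 2 \cdot 228 = 456$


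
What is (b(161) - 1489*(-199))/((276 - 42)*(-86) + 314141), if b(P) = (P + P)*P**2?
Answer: 8642873/294017 ≈ 29.396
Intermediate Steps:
b(P) = 2*P**3 (b(P) = (2*P)*P**2 = 2*P**3)
(b(161) - 1489*(-199))/((276 - 42)*(-86) + 314141) = (2*161**3 - 1489*(-199))/((276 - 42)*(-86) + 314141) = (2*4173281 + 296311)/(234*(-86) + 314141) = (8346562 + 296311)/(-20124 + 314141) = 8642873/294017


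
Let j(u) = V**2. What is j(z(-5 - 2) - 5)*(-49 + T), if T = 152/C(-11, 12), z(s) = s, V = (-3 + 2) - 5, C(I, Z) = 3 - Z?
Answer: -2372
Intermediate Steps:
V = -6 (V = -1 - 5 = -6)
T = -152/9 (T = 152/(3 - 1*12) = 152/(3 - 12) = 152/(-9) = 152*(-1/9) = -152/9 ≈ -16.889)
j(u) = 36 (j(u) = (-6)**2 = 36)
j(z(-5 - 2) - 5)*(-49 + T) = 36*(-49 - 152/9) = 36*(-593/9) = -2372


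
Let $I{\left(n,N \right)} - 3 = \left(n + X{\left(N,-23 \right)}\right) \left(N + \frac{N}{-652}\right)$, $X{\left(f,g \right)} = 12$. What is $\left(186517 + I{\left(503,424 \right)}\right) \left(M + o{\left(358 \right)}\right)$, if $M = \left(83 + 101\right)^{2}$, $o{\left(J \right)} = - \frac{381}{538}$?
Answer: $\frac{600528167602475}{43847} \approx 1.3696 \cdot 10^{10}$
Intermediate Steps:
$o{\left(J \right)} = - \frac{381}{538}$ ($o{\left(J \right)} = \left(-381\right) \frac{1}{538} = - \frac{381}{538}$)
$M = 33856$ ($M = 184^{2} = 33856$)
$I{\left(n,N \right)} = 3 + \frac{651 N \left(12 + n\right)}{652}$ ($I{\left(n,N \right)} = 3 + \left(n + 12\right) \left(N + \frac{N}{-652}\right) = 3 + \left(12 + n\right) \left(N + N \left(- \frac{1}{652}\right)\right) = 3 + \left(12 + n\right) \left(N - \frac{N}{652}\right) = 3 + \left(12 + n\right) \frac{651 N}{652} = 3 + \frac{651 N \left(12 + n\right)}{652}$)
$\left(186517 + I{\left(503,424 \right)}\right) \left(M + o{\left(358 \right)}\right) = \left(186517 + \left(3 + \frac{1953}{163} \cdot 424 + \frac{651}{652} \cdot 424 \cdot 503\right)\right) \left(33856 - \frac{381}{538}\right) = \left(186517 + \left(3 + \frac{828072}{163} + \frac{34710018}{163}\right)\right) \frac{18214147}{538} = \left(186517 + \frac{35538579}{163}\right) \frac{18214147}{538} = \frac{65940850}{163} \cdot \frac{18214147}{538} = \frac{600528167602475}{43847}$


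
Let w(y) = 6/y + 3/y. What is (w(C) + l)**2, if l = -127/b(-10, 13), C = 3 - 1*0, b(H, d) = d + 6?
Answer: 4900/361 ≈ 13.573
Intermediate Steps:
b(H, d) = 6 + d
C = 3 (C = 3 + 0 = 3)
w(y) = 9/y
l = -127/19 (l = -127/(6 + 13) = -127/19 ≈ -6.6842)
(w(C) + l)**2 = (9/3 - 127/19)**2 = (9*(1/3) - 127/19)**2 = (3 - 127/19)**2 = (-70/19)**2 = 4900/361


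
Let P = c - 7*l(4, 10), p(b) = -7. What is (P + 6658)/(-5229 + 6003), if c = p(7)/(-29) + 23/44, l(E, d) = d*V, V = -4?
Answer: 8853863/987624 ≈ 8.9648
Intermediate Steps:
l(E, d) = -4*d (l(E, d) = d*(-4) = -4*d)
c = 975/1276 (c = -7/(-29) + 23/44 = -7*(-1/29) + 23*(1/44) = 7/29 + 23/44 = 975/1276 ≈ 0.76411)
P = 358255/1276 (P = 975/1276 - (-28)*10 = 975/1276 - 7*(-40) = 975/1276 + 280 = 358255/1276 ≈ 280.76)
(P + 6658)/(-5229 + 6003) = (358255/1276 + 6658)/(-5229 + 6003) = (8853863/1276)/774 = (8853863/1276)*(1/774) = 8853863/987624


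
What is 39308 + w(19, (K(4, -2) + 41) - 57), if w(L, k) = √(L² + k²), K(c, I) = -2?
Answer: 39308 + √685 ≈ 39334.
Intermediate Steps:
39308 + w(19, (K(4, -2) + 41) - 57) = 39308 + √(19² + ((-2 + 41) - 57)²) = 39308 + √(361 + (39 - 57)²) = 39308 + √(361 + (-18)²) = 39308 + √(361 + 324) = 39308 + √685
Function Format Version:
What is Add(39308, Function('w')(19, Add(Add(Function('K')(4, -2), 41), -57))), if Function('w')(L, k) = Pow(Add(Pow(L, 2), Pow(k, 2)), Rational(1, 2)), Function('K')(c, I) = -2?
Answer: Add(39308, Pow(685, Rational(1, 2))) ≈ 39334.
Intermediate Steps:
Add(39308, Function('w')(19, Add(Add(Function('K')(4, -2), 41), -57))) = Add(39308, Pow(Add(Pow(19, 2), Pow(Add(Add(-2, 41), -57), 2)), Rational(1, 2))) = Add(39308, Pow(Add(361, Pow(Add(39, -57), 2)), Rational(1, 2))) = Add(39308, Pow(Add(361, Pow(-18, 2)), Rational(1, 2))) = Add(39308, Pow(Add(361, 324), Rational(1, 2))) = Add(39308, Pow(685, Rational(1, 2)))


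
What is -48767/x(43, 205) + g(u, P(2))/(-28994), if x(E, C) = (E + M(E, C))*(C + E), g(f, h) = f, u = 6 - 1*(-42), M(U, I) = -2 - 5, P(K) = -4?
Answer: -707189471/129429216 ≈ -5.4639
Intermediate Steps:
M(U, I) = -7
u = 48 (u = 6 + 42 = 48)
x(E, C) = (-7 + E)*(C + E) (x(E, C) = (E - 7)*(C + E) = (-7 + E)*(C + E))
-48767/x(43, 205) + g(u, P(2))/(-28994) = -48767/(43**2 - 7*205 - 7*43 + 205*43) + 48/(-28994) = -48767/(1849 - 1435 - 301 + 8815) + 48*(-1/28994) = -48767/8928 - 24/14497 = -707189471/129429216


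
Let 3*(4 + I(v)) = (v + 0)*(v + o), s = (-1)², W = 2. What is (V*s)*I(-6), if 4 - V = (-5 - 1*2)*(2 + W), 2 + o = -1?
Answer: 448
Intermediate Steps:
o = -3 (o = -2 - 1 = -3)
s = 1
I(v) = -4 + v*(-3 + v)/3 (I(v) = -4 + ((v + 0)*(v - 3))/3 = -4 + (v*(-3 + v))/3 = -4 + v*(-3 + v)/3)
V = 32 (V = 4 - (-5 - 1*2)*(2 + 2) = 4 - (-5 - 2)*4 = 4 - (-7)*4 = 4 - 1*(-28) = 4 + 28 = 32)
(V*s)*I(-6) = (32*1)*(-4 - 1*(-6) + (⅓)*(-6)²) = 32*(-4 + 6 + (⅓)*36) = 32*(-4 + 6 + 12) = 32*14 = 448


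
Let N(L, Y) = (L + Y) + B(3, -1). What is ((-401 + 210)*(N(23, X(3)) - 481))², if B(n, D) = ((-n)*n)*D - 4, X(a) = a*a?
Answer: 7191718416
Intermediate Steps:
X(a) = a²
B(n, D) = -4 - D*n² (B(n, D) = (-n²)*D - 4 = -D*n² - 4 = -4 - D*n²)
N(L, Y) = 5 + L + Y (N(L, Y) = (L + Y) + (-4 - 1*(-1)*3²) = (L + Y) + (-4 - 1*(-1)*9) = (L + Y) + (-4 + 9) = (L + Y) + 5 = 5 + L + Y)
((-401 + 210)*(N(23, X(3)) - 481))² = ((-401 + 210)*((5 + 23 + 3²) - 481))² = (-191*((5 + 23 + 9) - 481))² = (-191*(37 - 481))² = (-191*(-444))² = 84804² = 7191718416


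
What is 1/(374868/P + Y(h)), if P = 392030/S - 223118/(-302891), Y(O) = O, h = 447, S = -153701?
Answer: -7037408251/1451174977085052 ≈ -4.8495e-6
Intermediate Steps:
P = -84448899012/46554649591 (P = 392030/(-153701) - 223118/(-302891) = 392030*(-1/153701) - 223118*(-1/302891) = -392030/153701 + 223118/302891 = -84448899012/46554649591 ≈ -1.8140)
1/(374868/P + Y(h)) = 1/(374868/(-84448899012/46554649591) + 447) = 1/(374868*(-46554649591/84448899012) + 447) = 1/(-1454320698573249/7037408251 + 447) = 1/(-1451174977085052/7037408251) = -7037408251/1451174977085052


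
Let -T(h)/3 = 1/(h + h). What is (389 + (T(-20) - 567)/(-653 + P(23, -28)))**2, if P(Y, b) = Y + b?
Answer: 105291342978649/692742400 ≈ 1.5199e+5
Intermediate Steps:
T(h) = -3/(2*h) (T(h) = -3/(h + h) = -3*1/(2*h) = -3/(2*h))
(389 + (T(-20) - 567)/(-653 + P(23, -28)))**2 = (389 + (-3/2/(-20) - 567)/(-653 + (23 - 28)))**2 = (389 + (-3/2*(-1/20) - 567)/(-653 - 5))**2 = (389 + (3/40 - 567)/(-658))**2 = (389 - 22677/40*(-1/658))**2 = (389 + 22677/26320)**2 = (10261157/26320)**2 = 105291342978649/692742400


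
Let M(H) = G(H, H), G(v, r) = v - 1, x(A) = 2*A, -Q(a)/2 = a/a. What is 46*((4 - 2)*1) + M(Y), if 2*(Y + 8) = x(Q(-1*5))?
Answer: 81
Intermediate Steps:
Q(a) = -2 (Q(a) = -2*a/a = -2*1 = -2)
Y = -10 (Y = -8 + (2*(-2))/2 = -8 + (1/2)*(-4) = -8 - 2 = -10)
G(v, r) = -1 + v
M(H) = -1 + H
46*((4 - 2)*1) + M(Y) = 46*((4 - 2)*1) + (-1 - 10) = 46*(2*1) - 11 = 46*2 - 11 = 92 - 11 = 81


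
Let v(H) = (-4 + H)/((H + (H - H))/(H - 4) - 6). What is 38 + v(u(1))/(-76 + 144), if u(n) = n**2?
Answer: 49105/1292 ≈ 38.007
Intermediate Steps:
v(H) = (-4 + H)/(-6 + H/(-4 + H)) (v(H) = (-4 + H)/((H + 0)/(-4 + H) - 6) = (-4 + H)/(H/(-4 + H) - 6) = (-4 + H)/(-6 + H/(-4 + H)))
38 + v(u(1))/(-76 + 144) = 38 + (-(-4 + 1**2)**2/(-24 + 5*1**2))/(-76 + 144) = 38 - (-4 + 1)**2/(-24 + 5*1)/68 = 38 - 1*(-3)**2/(-24 + 5)*(1/68) = 38 - 1*9/(-19)*(1/68) = 38 - 1*(-1/19)*9*(1/68) = 38 + (9/19)*(1/68) = 38 + 9/1292 = 49105/1292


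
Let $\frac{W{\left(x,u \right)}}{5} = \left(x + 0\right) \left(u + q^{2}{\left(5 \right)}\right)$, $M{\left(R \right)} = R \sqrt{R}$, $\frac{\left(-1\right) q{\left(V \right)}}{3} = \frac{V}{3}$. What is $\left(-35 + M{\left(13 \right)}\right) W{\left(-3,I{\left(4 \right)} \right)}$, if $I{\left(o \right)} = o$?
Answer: $15225 - 5655 \sqrt{13} \approx -5164.4$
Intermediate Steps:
$q{\left(V \right)} = - V$ ($q{\left(V \right)} = - 3 \frac{V}{3} = - V$)
$M{\left(R \right)} = R^{\frac{3}{2}}$
$W{\left(x,u \right)} = 5 x \left(25 + u\right)$ ($W{\left(x,u \right)} = 5 \left(x + 0\right) \left(u + \left(\left(-1\right) 5\right)^{2}\right) = 5 x \left(u + \left(-5\right)^{2}\right) = 5 x \left(u + 25\right) = 5 x \left(25 + u\right)$)
$\left(-35 + M{\left(13 \right)}\right) W{\left(-3,I{\left(4 \right)} \right)} = \left(-35 + 13^{\frac{3}{2}}\right) 5 \left(-3\right) \left(25 + 4\right) = \left(-35 + 13 \sqrt{13}\right) 5 \left(-3\right) 29 = \left(-35 + 13 \sqrt{13}\right) \left(-435\right) = 15225 - 5655 \sqrt{13}$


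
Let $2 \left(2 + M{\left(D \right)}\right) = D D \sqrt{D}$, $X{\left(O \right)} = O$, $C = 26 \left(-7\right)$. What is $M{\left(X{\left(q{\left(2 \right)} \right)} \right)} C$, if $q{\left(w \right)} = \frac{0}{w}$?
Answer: $364$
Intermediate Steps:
$C = -182$
$q{\left(w \right)} = 0$
$M{\left(D \right)} = -2 + \frac{D^{\frac{5}{2}}}{2}$ ($M{\left(D \right)} = -2 + \frac{D D \sqrt{D}}{2} = -2 + \frac{D^{2} \sqrt{D}}{2} = -2 + \frac{D^{\frac{5}{2}}}{2}$)
$M{\left(X{\left(q{\left(2 \right)} \right)} \right)} C = \left(-2 + \frac{0^{\frac{5}{2}}}{2}\right) \left(-182\right) = \left(-2 + \frac{1}{2} \cdot 0\right) \left(-182\right) = \left(-2 + 0\right) \left(-182\right) = \left(-2\right) \left(-182\right) = 364$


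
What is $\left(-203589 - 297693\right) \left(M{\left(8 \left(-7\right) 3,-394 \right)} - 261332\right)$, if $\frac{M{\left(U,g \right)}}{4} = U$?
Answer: $131337889128$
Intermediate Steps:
$M{\left(U,g \right)} = 4 U$
$\left(-203589 - 297693\right) \left(M{\left(8 \left(-7\right) 3,-394 \right)} - 261332\right) = \left(-203589 - 297693\right) \left(4 \cdot 8 \left(-7\right) 3 - 261332\right) = - 501282 \left(4 \left(\left(-56\right) 3\right) - 261332\right) = - 501282 \left(4 \left(-168\right) - 261332\right) = - 501282 \left(-672 - 261332\right) = \left(-501282\right) \left(-262004\right) = 131337889128$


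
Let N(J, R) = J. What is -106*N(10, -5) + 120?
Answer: -940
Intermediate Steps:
-106*N(10, -5) + 120 = -106*10 + 120 = -1060 + 120 = -940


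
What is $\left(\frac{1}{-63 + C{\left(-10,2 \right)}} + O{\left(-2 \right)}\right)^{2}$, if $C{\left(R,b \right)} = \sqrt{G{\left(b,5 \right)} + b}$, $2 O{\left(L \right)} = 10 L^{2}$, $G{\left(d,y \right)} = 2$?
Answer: $\frac{1485961}{3721} \approx 399.34$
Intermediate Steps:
$O{\left(L \right)} = 5 L^{2}$ ($O{\left(L \right)} = \frac{10 L^{2}}{2} = 5 L^{2}$)
$C{\left(R,b \right)} = \sqrt{2 + b}$
$\left(\frac{1}{-63 + C{\left(-10,2 \right)}} + O{\left(-2 \right)}\right)^{2} = \left(\frac{1}{-63 + \sqrt{2 + 2}} + 5 \left(-2\right)^{2}\right)^{2} = \left(\frac{1}{-63 + \sqrt{4}} + 5 \cdot 4\right)^{2} = \left(\frac{1}{-63 + 2} + 20\right)^{2} = \left(\frac{1}{-61} + 20\right)^{2} = \left(- \frac{1}{61} + 20\right)^{2} = \left(\frac{1219}{61}\right)^{2} = \frac{1485961}{3721}$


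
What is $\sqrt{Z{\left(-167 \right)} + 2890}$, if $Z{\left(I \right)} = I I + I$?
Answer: $2 \sqrt{7653} \approx 174.96$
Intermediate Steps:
$Z{\left(I \right)} = I + I^{2}$ ($Z{\left(I \right)} = I^{2} + I = I + I^{2}$)
$\sqrt{Z{\left(-167 \right)} + 2890} = \sqrt{- 167 \left(1 - 167\right) + 2890} = \sqrt{\left(-167\right) \left(-166\right) + 2890} = \sqrt{27722 + 2890} = \sqrt{30612} = 2 \sqrt{7653}$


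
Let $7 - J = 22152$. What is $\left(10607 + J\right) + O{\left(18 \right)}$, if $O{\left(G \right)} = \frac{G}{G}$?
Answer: $-11537$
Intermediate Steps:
$J = -22145$ ($J = 7 - 22152 = -22145$)
$O{\left(G \right)} = 1$
$\left(10607 + J\right) + O{\left(18 \right)} = \left(10607 - 22145\right) + 1 = -11538 + 1 = -11537$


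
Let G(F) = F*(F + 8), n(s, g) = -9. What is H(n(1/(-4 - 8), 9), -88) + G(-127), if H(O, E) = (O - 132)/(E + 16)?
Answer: 362759/24 ≈ 15115.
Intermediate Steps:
H(O, E) = (-132 + O)/(16 + E)
G(F) = F*(8 + F)
H(n(1/(-4 - 8), 9), -88) + G(-127) = (-132 - 9)/(16 - 88) - 127*(8 - 127) = -141/(-72) - 127*(-119) = -1/72*(-141) + 15113 = 47/24 + 15113 = 362759/24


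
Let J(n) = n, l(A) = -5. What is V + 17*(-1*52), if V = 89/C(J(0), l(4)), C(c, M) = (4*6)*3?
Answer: -63559/72 ≈ -882.76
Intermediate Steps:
C(c, M) = 72 (C(c, M) = 24*3 = 72)
V = 89/72 ≈ 1.2361
V + 17*(-1*52) = 89/72 + 17*(-1*52) = 89/72 + 17*(-52) = 89/72 - 884 = -63559/72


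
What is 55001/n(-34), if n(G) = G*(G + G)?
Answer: 55001/2312 ≈ 23.789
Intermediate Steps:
n(G) = 2*G² (n(G) = G*(2*G) = 2*G²)
55001/n(-34) = 55001/((2*(-34)²)) = 55001/((2*1156)) = 55001/2312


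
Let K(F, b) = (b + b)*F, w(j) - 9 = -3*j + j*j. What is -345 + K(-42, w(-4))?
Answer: -3453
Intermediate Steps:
w(j) = 9 + j² - 3*j (w(j) = 9 + (-3*j + j*j) = 9 + (-3*j + j²) = 9 + (j² - 3*j) = 9 + j² - 3*j)
K(F, b) = 2*F*b (K(F, b) = (2*b)*F = 2*F*b)
-345 + K(-42, w(-4)) = -345 + 2*(-42)*(9 + (-4)² - 3*(-4)) = -345 + 2*(-42)*(9 + 16 + 12) = -345 + 2*(-42)*37 = -345 - 3108 = -3453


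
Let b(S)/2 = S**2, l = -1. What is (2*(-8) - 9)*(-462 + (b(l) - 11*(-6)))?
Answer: 9850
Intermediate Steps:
b(S) = 2*S**2
(2*(-8) - 9)*(-462 + (b(l) - 11*(-6))) = (2*(-8) - 9)*(-462 + (2*(-1)**2 - 11*(-6))) = (-16 - 9)*(-462 + (2*1 + 66)) = -25*(-462 + (2 + 66)) = -25*(-462 + 68) = -25*(-394) = 9850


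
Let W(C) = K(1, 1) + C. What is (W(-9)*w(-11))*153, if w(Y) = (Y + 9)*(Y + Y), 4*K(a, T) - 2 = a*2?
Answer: -53856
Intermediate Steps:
K(a, T) = 1/2 + a/2 (K(a, T) = 1/2 + (a*2)/4 = 1/2 + (2*a)/4 = 1/2 + a/2)
W(C) = 1 + C (W(C) = (1/2 + (1/2)*1) + C = (1/2 + 1/2) + C = 1 + C)
w(Y) = 2*Y*(9 + Y) (w(Y) = (9 + Y)*(2*Y) = 2*Y*(9 + Y))
(W(-9)*w(-11))*153 = ((1 - 9)*(2*(-11)*(9 - 11)))*153 = -16*(-11)*(-2)*153 = -8*44*153 = -352*153 = -53856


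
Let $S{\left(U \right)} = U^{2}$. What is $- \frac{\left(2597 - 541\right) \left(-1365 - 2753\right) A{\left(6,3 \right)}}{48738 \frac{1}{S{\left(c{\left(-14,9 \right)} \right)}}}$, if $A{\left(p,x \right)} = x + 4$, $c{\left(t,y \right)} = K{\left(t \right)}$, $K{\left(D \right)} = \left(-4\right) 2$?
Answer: $\frac{1896520192}{24369} \approx 77825.0$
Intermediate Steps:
$K{\left(D \right)} = -8$
$c{\left(t,y \right)} = -8$
$A{\left(p,x \right)} = 4 + x$
$- \frac{\left(2597 - 541\right) \left(-1365 - 2753\right) A{\left(6,3 \right)}}{48738 \frac{1}{S{\left(c{\left(-14,9 \right)} \right)}}} = - \frac{\left(2597 - 541\right) \left(-1365 - 2753\right) \left(4 + 3\right)}{48738 \frac{1}{\left(-8\right)^{2}}} = - \frac{2056 \left(-4118\right) 7}{48738 \cdot \frac{1}{64}} = - \frac{\left(-8466608\right) 7}{48738 \cdot \frac{1}{64}} = - \frac{-59266256}{\frac{24369}{32}} = - \frac{\left(-59266256\right) 32}{24369} = \left(-1\right) \left(- \frac{1896520192}{24369}\right) = \frac{1896520192}{24369}$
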